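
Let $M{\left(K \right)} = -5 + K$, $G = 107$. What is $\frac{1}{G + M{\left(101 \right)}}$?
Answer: $\frac{1}{203} \approx 0.0049261$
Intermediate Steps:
$\frac{1}{G + M{\left(101 \right)}} = \frac{1}{107 + \left(-5 + 101\right)} = \frac{1}{107 + 96} = \frac{1}{203}$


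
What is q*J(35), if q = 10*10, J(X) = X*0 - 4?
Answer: -400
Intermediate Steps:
J(X) = -4 (J(X) = 0 - 4 = -4)
q = 100
q*J(35) = 100*(-4) = -400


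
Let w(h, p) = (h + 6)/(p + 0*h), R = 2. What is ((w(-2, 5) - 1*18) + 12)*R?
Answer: -52/5 ≈ -10.400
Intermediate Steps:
w(h, p) = (6 + h)/p (w(h, p) = (6 + h)/(p + 0) = (6 + h)/p)
((w(-2, 5) - 1*18) + 12)*R = (((6 - 2)/5 - 1*18) + 12)*2 = (((⅕)*4 - 18) + 12)*2 = ((⅘ - 18) + 12)*2 = (-86/5 + 12)*2 = -26/5*2 = -52/5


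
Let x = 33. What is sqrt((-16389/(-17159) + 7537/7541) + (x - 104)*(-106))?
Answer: sqrt(126043026002120856694)/129396019 ≈ 86.764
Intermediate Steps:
sqrt((-16389/(-17159) + 7537/7541) + (x - 104)*(-106)) = sqrt((-16389/(-17159) + 7537/7541) + (33 - 104)*(-106)) = sqrt((-16389*(-1/17159) + 7537*(1/7541)) - 71*(-106)) = sqrt((16389/17159 + 7537/7541) + 7526) = sqrt(252916832/129396019 + 7526) = sqrt(974087355826/129396019) = sqrt(126043026002120856694)/129396019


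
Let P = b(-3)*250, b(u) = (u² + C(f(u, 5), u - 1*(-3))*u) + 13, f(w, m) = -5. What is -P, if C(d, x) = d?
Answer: -9250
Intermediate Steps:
b(u) = 13 + u² - 5*u (b(u) = (u² - 5*u) + 13 = 13 + u² - 5*u)
P = 9250 (P = (13 + (-3)² - 5*(-3))*250 = (13 + 9 + 15)*250 = 37*250 = 9250)
-P = -1*9250 = -9250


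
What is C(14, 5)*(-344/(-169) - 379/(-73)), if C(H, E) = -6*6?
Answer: -3209868/12337 ≈ -260.18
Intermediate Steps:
C(H, E) = -36
C(14, 5)*(-344/(-169) - 379/(-73)) = -36*(-344/(-169) - 379/(-73)) = -36*(-344*(-1/169) - 379*(-1/73)) = -36*(344/169 + 379/73) = -36*89163/12337 = -3209868/12337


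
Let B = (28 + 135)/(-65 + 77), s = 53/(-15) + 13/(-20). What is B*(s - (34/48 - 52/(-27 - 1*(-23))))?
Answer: -349961/1440 ≈ -243.03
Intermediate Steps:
s = -251/60 (s = 53*(-1/15) + 13*(-1/20) = -53/15 - 13/20 = -251/60 ≈ -4.1833)
B = 163/12 ≈ 13.583
B*(s - (34/48 - 52/(-27 - 1*(-23)))) = 163*(-251/60 - (34/48 - 52/(-27 - 1*(-23))))/12 = 163*(-251/60 - (34*(1/48) - 52/(-27 + 23)))/12 = 163*(-251/60 - (17/24 - 52/(-4)))/12 = 163*(-251/60 - (17/24 - 52*(-1/4)))/12 = 163*(-251/60 - (17/24 + 13))/12 = 163*(-251/60 - 1*329/24)/12 = 163*(-251/60 - 329/24)/12 = (163/12)*(-2147/120) = -349961/1440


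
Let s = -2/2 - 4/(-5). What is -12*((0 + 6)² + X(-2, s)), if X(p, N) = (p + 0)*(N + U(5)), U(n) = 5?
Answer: -1584/5 ≈ -316.80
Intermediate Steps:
s = -⅕ (s = -2*½ - 4*(-⅕) = -1 + ⅘ = -⅕ ≈ -0.20000)
X(p, N) = p*(5 + N) (X(p, N) = (p + 0)*(N + 5) = p*(5 + N))
-12*((0 + 6)² + X(-2, s)) = -12*((0 + 6)² - 2*(5 - ⅕)) = -12*(6² - 2*24/5) = -12*(36 - 48/5) = -12*132/5 = -1584/5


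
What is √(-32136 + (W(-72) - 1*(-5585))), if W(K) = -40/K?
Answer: I*√238954/3 ≈ 162.94*I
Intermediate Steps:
√(-32136 + (W(-72) - 1*(-5585))) = √(-32136 + (-40/(-72) - 1*(-5585))) = √(-32136 + (-40*(-1/72) + 5585)) = √(-32136 + (5/9 + 5585)) = √(-32136 + 50270/9) = √(-238954/9) = I*√238954/3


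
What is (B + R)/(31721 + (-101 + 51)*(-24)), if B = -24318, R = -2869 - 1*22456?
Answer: -49643/32921 ≈ -1.5079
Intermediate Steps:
R = -25325 (R = -2869 - 22456 = -25325)
(B + R)/(31721 + (-101 + 51)*(-24)) = (-24318 - 25325)/(31721 + (-101 + 51)*(-24)) = -49643/(31721 - 50*(-24)) = -49643/(31721 + 1200) = -49643/32921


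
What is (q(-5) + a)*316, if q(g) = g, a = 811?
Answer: 254696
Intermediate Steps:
(q(-5) + a)*316 = (-5 + 811)*316 = 806*316 = 254696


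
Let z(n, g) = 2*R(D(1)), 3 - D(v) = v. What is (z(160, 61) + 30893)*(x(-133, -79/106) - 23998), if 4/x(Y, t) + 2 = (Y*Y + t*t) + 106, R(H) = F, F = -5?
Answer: -148172972334807474/199928389 ≈ -7.4113e+8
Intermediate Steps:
D(v) = 3 - v
R(H) = -5
x(Y, t) = 4/(104 + Y**2 + t**2) (x(Y, t) = 4/(-2 + ((Y*Y + t*t) + 106)) = 4/(-2 + ((Y**2 + t**2) + 106)) = 4/(-2 + (106 + Y**2 + t**2)) = 4/(104 + Y**2 + t**2))
z(n, g) = -10 (z(n, g) = 2*(-5) = -10)
(z(160, 61) + 30893)*(x(-133, -79/106) - 23998) = (-10 + 30893)*(4/(104 + (-133)**2 + (-79/106)**2) - 23998) = 30883*(4/(104 + 17689 + (-79*1/106)**2) - 23998) = 30883*(4/(104 + 17689 + (-79/106)**2) - 23998) = 30883*(4/(104 + 17689 + 6241/11236) - 23998) = 30883*(4/(199928389/11236) - 23998) = 30883*(4*(11236/199928389) - 23998) = 30883*(44944/199928389 - 23998) = 30883*(-4797881434278/199928389) = -148172972334807474/199928389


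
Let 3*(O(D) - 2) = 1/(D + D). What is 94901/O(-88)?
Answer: 50107728/1055 ≈ 47496.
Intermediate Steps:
O(D) = 2 + 1/(6*D) (O(D) = 2 + 1/(3*(D + D)) = 2 + 1/(3*((2*D))) = 2 + (1/(2*D))/3 = 2 + 1/(6*D))
94901/O(-88) = 94901/(2 + (⅙)/(-88)) = 94901/(2 + (⅙)*(-1/88)) = 94901/(2 - 1/528) = 94901/(1055/528) = 94901*(528/1055) = 50107728/1055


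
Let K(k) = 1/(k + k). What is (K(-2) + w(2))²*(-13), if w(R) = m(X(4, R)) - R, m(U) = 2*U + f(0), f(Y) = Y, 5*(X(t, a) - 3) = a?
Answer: -107653/400 ≈ -269.13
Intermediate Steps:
K(k) = 1/(2*k)
X(t, a) = 3 + a/5
m(U) = 2*U (m(U) = 2*U + 0 = 2*U)
w(R) = 6 - 3*R/5 (w(R) = 2*(3 + R/5) - R = (6 + 2*R/5) - R = 6 - 3*R/5)
(K(-2) + w(2))²*(-13) = ((½)/(-2) + (6 - ⅗*2))²*(-13) = ((½)*(-½) + (6 - 6/5))²*(-13) = (-¼ + 24/5)²*(-13) = (91/20)²*(-13) = (8281/400)*(-13) = -107653/400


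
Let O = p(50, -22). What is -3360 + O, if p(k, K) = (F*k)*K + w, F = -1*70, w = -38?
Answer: 73602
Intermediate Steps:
F = -70
p(k, K) = -38 - 70*K*k (p(k, K) = (-70*k)*K - 38 = -70*K*k - 38 = -38 - 70*K*k)
O = 76962 (O = -38 - 70*(-22)*50 = -38 + 77000 = 76962)
-3360 + O = -3360 + 76962 = 73602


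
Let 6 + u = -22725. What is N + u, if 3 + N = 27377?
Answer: 4643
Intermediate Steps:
u = -22731 (u = -6 - 22725 = -22731)
N = 27374 (N = -3 + 27377 = 27374)
N + u = 27374 - 22731 = 4643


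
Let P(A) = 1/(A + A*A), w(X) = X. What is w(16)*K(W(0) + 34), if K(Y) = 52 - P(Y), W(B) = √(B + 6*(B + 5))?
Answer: 111949472/134557 + 552*√30/672785 ≈ 831.99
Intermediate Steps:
W(B) = √(30 + 7*B) (W(B) = √(B + 6*(5 + B)) = √(B + (30 + 6*B)) = √(30 + 7*B))
P(A) = 1/(A + A²)
K(Y) = 52 - 1/(Y*(1 + Y))
w(16)*K(W(0) + 34) = 16*(52 - 1/((√(30 + 7*0) + 34)*(1 + (√(30 + 7*0) + 34)))) = 16*(52 - 1/((√(30 + 0) + 34)*(1 + (√(30 + 0) + 34)))) = 16*(52 - 1/((√30 + 34)*(1 + (√30 + 34)))) = 16*(52 - 1/((34 + √30)*(1 + (34 + √30)))) = 16*(52 - 1/((34 + √30)*(35 + √30))) = 832 - 16/((34 + √30)*(35 + √30))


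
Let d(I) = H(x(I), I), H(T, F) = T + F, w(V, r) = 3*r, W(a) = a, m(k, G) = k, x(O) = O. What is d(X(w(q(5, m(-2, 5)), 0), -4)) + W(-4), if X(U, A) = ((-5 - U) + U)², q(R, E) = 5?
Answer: 46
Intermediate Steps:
H(T, F) = F + T
X(U, A) = 25 (X(U, A) = (-5)² = 25)
d(I) = 2*I (d(I) = I + I = 2*I)
d(X(w(q(5, m(-2, 5)), 0), -4)) + W(-4) = 2*25 - 4 = 50 - 4 = 46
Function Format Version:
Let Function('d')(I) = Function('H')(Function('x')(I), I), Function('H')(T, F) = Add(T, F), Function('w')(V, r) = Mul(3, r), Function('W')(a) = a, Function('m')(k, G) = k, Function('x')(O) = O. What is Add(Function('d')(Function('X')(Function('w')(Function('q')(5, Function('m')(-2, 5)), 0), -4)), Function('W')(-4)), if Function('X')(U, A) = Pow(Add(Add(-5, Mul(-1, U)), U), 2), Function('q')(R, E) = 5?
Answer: 46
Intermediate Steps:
Function('H')(T, F) = Add(F, T)
Function('X')(U, A) = 25 (Function('X')(U, A) = Pow(-5, 2) = 25)
Function('d')(I) = Mul(2, I) (Function('d')(I) = Add(I, I) = Mul(2, I))
Add(Function('d')(Function('X')(Function('w')(Function('q')(5, Function('m')(-2, 5)), 0), -4)), Function('W')(-4)) = Add(Mul(2, 25), -4) = Add(50, -4) = 46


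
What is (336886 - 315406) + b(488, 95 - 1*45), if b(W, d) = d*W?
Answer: 45880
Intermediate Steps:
b(W, d) = W*d
(336886 - 315406) + b(488, 95 - 1*45) = (336886 - 315406) + 488*(95 - 1*45) = 21480 + 488*(95 - 45) = 21480 + 488*50 = 21480 + 24400 = 45880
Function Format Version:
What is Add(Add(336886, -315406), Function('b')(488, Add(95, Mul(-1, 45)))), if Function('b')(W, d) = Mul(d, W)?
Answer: 45880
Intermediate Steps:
Function('b')(W, d) = Mul(W, d)
Add(Add(336886, -315406), Function('b')(488, Add(95, Mul(-1, 45)))) = Add(Add(336886, -315406), Mul(488, Add(95, Mul(-1, 45)))) = Add(21480, Mul(488, Add(95, -45))) = Add(21480, Mul(488, 50)) = Add(21480, 24400) = 45880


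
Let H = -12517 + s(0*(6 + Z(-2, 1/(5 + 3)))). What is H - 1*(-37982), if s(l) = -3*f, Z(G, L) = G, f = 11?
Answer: 25432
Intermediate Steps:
s(l) = -33 (s(l) = -3*11 = -33)
H = -12550 (H = -12517 - 33 = -12550)
H - 1*(-37982) = -12550 - 1*(-37982) = -12550 + 37982 = 25432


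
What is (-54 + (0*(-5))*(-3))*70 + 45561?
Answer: 41781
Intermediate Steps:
(-54 + (0*(-5))*(-3))*70 + 45561 = (-54 + 0*(-3))*70 + 45561 = (-54 + 0)*70 + 45561 = -54*70 + 45561 = -3780 + 45561 = 41781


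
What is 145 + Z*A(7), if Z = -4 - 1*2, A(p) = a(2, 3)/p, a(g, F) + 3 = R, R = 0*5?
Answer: 1033/7 ≈ 147.57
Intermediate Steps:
R = 0
a(g, F) = -3 (a(g, F) = -3 + 0 = -3)
A(p) = -3/p
Z = -6 (Z = -4 - 2 = -6)
145 + Z*A(7) = 145 - (-18)/7 = 145 - 6*(-3/7) = 145 + 18/7 = 1033/7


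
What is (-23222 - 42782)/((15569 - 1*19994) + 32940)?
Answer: -66004/28515 ≈ -2.3147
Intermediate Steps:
(-23222 - 42782)/((15569 - 1*19994) + 32940) = -66004/((15569 - 19994) + 32940) = -66004/(-4425 + 32940) = -66004/28515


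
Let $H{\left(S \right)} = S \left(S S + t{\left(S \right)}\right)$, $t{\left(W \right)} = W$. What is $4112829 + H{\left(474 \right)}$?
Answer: $110833929$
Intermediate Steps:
$H{\left(S \right)} = S \left(S + S^{2}\right)$ ($H{\left(S \right)} = S \left(S S + S\right) = S \left(S^{2} + S\right) = S \left(S + S^{2}\right)$)
$4112829 + H{\left(474 \right)} = 4112829 + 474^{2} \left(1 + 474\right) = 4112829 + 224676 \cdot 475 = 4112829 + 106721100 = 110833929$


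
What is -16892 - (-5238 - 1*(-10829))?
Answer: -22483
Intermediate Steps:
-16892 - (-5238 - 1*(-10829)) = -16892 - (-5238 + 10829) = -16892 - 1*5591 = -16892 - 5591 = -22483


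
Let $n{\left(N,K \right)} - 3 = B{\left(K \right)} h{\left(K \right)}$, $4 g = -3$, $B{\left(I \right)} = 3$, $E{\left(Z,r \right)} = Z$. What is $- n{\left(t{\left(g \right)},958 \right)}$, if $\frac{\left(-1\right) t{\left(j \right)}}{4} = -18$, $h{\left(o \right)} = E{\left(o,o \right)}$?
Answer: $-2877$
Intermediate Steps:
$h{\left(o \right)} = o$
$g = - \frac{3}{4}$ ($g = \frac{1}{4} \left(-3\right) = - \frac{3}{4} \approx -0.75$)
$t{\left(j \right)} = 72$ ($t{\left(j \right)} = \left(-4\right) \left(-18\right) = 72$)
$n{\left(N,K \right)} = 3 + 3 K$
$- n{\left(t{\left(g \right)},958 \right)} = - (3 + 3 \cdot 958) = - (3 + 2874) = \left(-1\right) 2877 = -2877$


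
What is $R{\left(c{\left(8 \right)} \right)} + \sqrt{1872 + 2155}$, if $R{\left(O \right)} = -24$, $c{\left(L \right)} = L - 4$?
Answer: $-24 + \sqrt{4027} \approx 39.459$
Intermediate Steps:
$c{\left(L \right)} = -4 + L$ ($c{\left(L \right)} = L - 4 = -4 + L$)
$R{\left(c{\left(8 \right)} \right)} + \sqrt{1872 + 2155} = -24 + \sqrt{1872 + 2155} = -24 + \sqrt{4027}$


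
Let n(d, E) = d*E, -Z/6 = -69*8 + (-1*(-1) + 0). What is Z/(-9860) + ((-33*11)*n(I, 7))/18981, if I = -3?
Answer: 23777/358530 ≈ 0.066318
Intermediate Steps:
Z = 3306 (Z = -6*(-69*8 + (-1*(-1) + 0)) = -6*(-552 + (1 + 0)) = -6*(-552 + 1) = -6*(-551) = 3306)
n(d, E) = E*d
Z/(-9860) + ((-33*11)*n(I, 7))/18981 = 3306/(-9860) + ((-33*11)*(7*(-3)))/18981 = 3306*(-1/9860) - 363*(-21)*(1/18981) = -57/170 + 7623*(1/18981) = -57/170 + 847/2109 = 23777/358530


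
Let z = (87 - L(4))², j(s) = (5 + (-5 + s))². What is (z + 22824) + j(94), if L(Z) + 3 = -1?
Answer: 39941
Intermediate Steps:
L(Z) = -4 (L(Z) = -3 - 1 = -4)
j(s) = s²
z = 8281 (z = (87 - 1*(-4))² = (87 + 4)² = 91² = 8281)
(z + 22824) + j(94) = (8281 + 22824) + 94² = 31105 + 8836 = 39941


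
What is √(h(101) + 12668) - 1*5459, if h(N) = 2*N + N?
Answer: -5459 + √12971 ≈ -5345.1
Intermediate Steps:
h(N) = 3*N
√(h(101) + 12668) - 1*5459 = √(3*101 + 12668) - 1*5459 = √(303 + 12668) - 5459 = √12971 - 5459 = -5459 + √12971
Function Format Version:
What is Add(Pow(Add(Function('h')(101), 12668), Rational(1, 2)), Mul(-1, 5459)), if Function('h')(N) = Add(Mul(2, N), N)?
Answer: Add(-5459, Pow(12971, Rational(1, 2))) ≈ -5345.1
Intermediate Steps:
Function('h')(N) = Mul(3, N)
Add(Pow(Add(Function('h')(101), 12668), Rational(1, 2)), Mul(-1, 5459)) = Add(Pow(Add(Mul(3, 101), 12668), Rational(1, 2)), Mul(-1, 5459)) = Add(Pow(Add(303, 12668), Rational(1, 2)), -5459) = Add(Pow(12971, Rational(1, 2)), -5459) = Add(-5459, Pow(12971, Rational(1, 2)))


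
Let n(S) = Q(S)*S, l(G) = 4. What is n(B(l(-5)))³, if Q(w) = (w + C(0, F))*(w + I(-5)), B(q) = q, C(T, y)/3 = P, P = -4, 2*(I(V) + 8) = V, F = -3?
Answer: 8998912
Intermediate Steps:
I(V) = -8 + V/2
C(T, y) = -12 (C(T, y) = 3*(-4) = -12)
Q(w) = (-12 + w)*(-21/2 + w) (Q(w) = (w - 12)*(w + (-8 + (½)*(-5))) = (-12 + w)*(w + (-8 - 5/2)) = (-12 + w)*(w - 21/2) = (-12 + w)*(-21/2 + w))
n(S) = S*(126 + S² - 45*S/2) (n(S) = (126 + S² - 45*S/2)*S = S*(126 + S² - 45*S/2))
n(B(l(-5)))³ = ((½)*4*(252 - 45*4 + 2*4²))³ = ((½)*4*(252 - 180 + 2*16))³ = ((½)*4*(252 - 180 + 32))³ = ((½)*4*104)³ = 208³ = 8998912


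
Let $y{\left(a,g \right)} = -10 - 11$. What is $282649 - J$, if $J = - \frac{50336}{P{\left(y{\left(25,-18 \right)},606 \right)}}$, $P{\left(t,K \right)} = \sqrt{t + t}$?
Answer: $282649 - \frac{25168 i \sqrt{42}}{21} \approx 2.8265 \cdot 10^{5} - 7767.0 i$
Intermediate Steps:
$y{\left(a,g \right)} = -21$ ($y{\left(a,g \right)} = -10 - 11 = -21$)
$P{\left(t,K \right)} = \sqrt{2} \sqrt{t}$ ($P{\left(t,K \right)} = \sqrt{2 t} = \sqrt{2} \sqrt{t}$)
$J = \frac{25168 i \sqrt{42}}{21}$ ($J = - \frac{50336}{\sqrt{2} \sqrt{-21}} = - \frac{50336}{\sqrt{2} i \sqrt{21}} = - \frac{50336}{i \sqrt{42}} = - 50336 \left(- \frac{i \sqrt{42}}{42}\right) = \frac{25168 i \sqrt{42}}{21} \approx 7767.0 i$)
$282649 - J = 282649 - \frac{25168 i \sqrt{42}}{21}$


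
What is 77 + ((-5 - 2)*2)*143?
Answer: -1925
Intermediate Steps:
77 + ((-5 - 2)*2)*143 = 77 - 7*2*143 = 77 - 14*143 = 77 - 2002 = -1925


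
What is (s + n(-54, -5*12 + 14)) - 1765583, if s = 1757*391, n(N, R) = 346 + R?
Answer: -1078296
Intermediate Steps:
s = 686987
(s + n(-54, -5*12 + 14)) - 1765583 = (686987 + (346 + (-5*12 + 14))) - 1765583 = (686987 + (346 + (-60 + 14))) - 1765583 = (686987 + (346 - 46)) - 1765583 = (686987 + 300) - 1765583 = 687287 - 1765583 = -1078296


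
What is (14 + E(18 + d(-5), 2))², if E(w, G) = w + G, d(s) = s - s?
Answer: 1156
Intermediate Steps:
d(s) = 0
E(w, G) = G + w
(14 + E(18 + d(-5), 2))² = (14 + (2 + (18 + 0)))² = (14 + (2 + 18))² = (14 + 20)² = 34² = 1156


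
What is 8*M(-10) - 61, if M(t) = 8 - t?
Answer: 83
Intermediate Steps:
8*M(-10) - 61 = 8*(8 - 1*(-10)) - 61 = 8*(8 + 10) - 61 = 8*18 - 61 = 144 - 61 = 83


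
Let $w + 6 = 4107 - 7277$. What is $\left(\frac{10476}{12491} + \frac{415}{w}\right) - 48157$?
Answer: $- \frac{1910428292301}{39671416} \approx -48156.0$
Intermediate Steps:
$w = -3176$ ($w = -6 + \left(4107 - 7277\right) = -6 - 3170 = -3176$)
$\left(\frac{10476}{12491} + \frac{415}{w}\right) - 48157 = \left(\frac{10476}{12491} + \frac{415}{-3176}\right) - 48157 = \left(10476 \cdot \frac{1}{12491} + 415 \left(- \frac{1}{3176}\right)\right) - 48157 = \left(\frac{10476}{12491} - \frac{415}{3176}\right) - 48157 = \frac{28088011}{39671416} - 48157 = - \frac{1910428292301}{39671416}$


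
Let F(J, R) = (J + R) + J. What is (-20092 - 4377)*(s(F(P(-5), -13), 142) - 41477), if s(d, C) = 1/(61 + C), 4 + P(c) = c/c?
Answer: 206024820270/203 ≈ 1.0149e+9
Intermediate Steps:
P(c) = -3 (P(c) = -4 + c/c = -4 + 1 = -3)
F(J, R) = R + 2*J
(-20092 - 4377)*(s(F(P(-5), -13), 142) - 41477) = (-20092 - 4377)*(1/(61 + 142) - 41477) = -24469*(1/203 - 41477) = -24469*(-8419830/203) = 206024820270/203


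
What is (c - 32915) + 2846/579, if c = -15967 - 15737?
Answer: -37411555/579 ≈ -64614.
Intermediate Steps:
c = -31704
(c - 32915) + 2846/579 = (-31704 - 32915) + 2846/579 = -64619 + 2846*(1/579) = -64619 + 2846/579 = -37411555/579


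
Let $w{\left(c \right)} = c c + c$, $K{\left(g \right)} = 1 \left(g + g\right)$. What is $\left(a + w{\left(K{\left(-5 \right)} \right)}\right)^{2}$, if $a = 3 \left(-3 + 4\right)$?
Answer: $8649$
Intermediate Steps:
$K{\left(g \right)} = 2 g$ ($K{\left(g \right)} = 1 \cdot 2 g = 2 g$)
$w{\left(c \right)} = c + c^{2}$ ($w{\left(c \right)} = c^{2} + c = c + c^{2}$)
$a = 3$ ($a = 3 \cdot 1 = 3$)
$\left(a + w{\left(K{\left(-5 \right)} \right)}\right)^{2} = \left(3 + 2 \left(-5\right) \left(1 + 2 \left(-5\right)\right)\right)^{2} = \left(3 - 10 \left(1 - 10\right)\right)^{2} = \left(3 - -90\right)^{2} = \left(3 + 90\right)^{2} = 93^{2} = 8649$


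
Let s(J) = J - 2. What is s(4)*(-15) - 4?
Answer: -34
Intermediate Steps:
s(J) = -2 + J
s(4)*(-15) - 4 = (-2 + 4)*(-15) - 4 = 2*(-15) - 4 = -30 - 4 = -34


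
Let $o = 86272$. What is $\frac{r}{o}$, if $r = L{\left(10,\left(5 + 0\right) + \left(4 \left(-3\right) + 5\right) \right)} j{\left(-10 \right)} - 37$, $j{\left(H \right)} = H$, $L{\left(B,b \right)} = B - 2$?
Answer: $- \frac{117}{86272} \approx -0.0013562$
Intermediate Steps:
$L{\left(B,b \right)} = -2 + B$ ($L{\left(B,b \right)} = B - 2 = -2 + B$)
$r = -117$ ($r = \left(-2 + 10\right) \left(-10\right) - 37 = 8 \left(-10\right) - 37 = -80 - 37 = -117$)
$\frac{r}{o} = - \frac{117}{86272}$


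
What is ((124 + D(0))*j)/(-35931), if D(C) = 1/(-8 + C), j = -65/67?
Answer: 64415/19259016 ≈ 0.0033447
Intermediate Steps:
j = -65/67 (j = -65*1/67 = -65/67 ≈ -0.97015)
((124 + D(0))*j)/(-35931) = ((124 + 1/(-8 + 0))*(-65/67))/(-35931) = ((124 + 1/(-8))*(-65/67))*(-1/35931) = ((124 - 1/8)*(-65/67))*(-1/35931) = ((991/8)*(-65/67))*(-1/35931) = -64415/536*(-1/35931) = 64415/19259016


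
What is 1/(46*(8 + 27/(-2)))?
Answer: -1/253 ≈ -0.0039526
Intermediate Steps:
1/(46*(8 + 27/(-2))) = 1/(46*(8 + 27*(-½))) = 1/(46*(8 - 27/2)) = 1/(46*(-11/2)) = 1/(-253) = -1/253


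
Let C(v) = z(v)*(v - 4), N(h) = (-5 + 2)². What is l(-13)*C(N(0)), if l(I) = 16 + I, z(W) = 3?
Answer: 45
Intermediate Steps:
N(h) = 9 (N(h) = (-3)² = 9)
C(v) = -12 + 3*v (C(v) = 3*(v - 4) = 3*(-4 + v) = -12 + 3*v)
l(-13)*C(N(0)) = (16 - 13)*(-12 + 3*9) = 3*(-12 + 27) = 3*15 = 45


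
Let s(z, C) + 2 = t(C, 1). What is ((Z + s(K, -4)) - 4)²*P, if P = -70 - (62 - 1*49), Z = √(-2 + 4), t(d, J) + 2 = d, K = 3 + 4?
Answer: -12118 + 1992*√2 ≈ -9300.9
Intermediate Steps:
K = 7
t(d, J) = -2 + d
s(z, C) = -4 + C (s(z, C) = -2 + (-2 + C) = -4 + C)
Z = √2 ≈ 1.4142
P = -83 (P = -70 - (62 - 49) = -70 - 1*13 = -70 - 13 = -83)
((Z + s(K, -4)) - 4)²*P = ((√2 + (-4 - 4)) - 4)²*(-83) = ((√2 - 8) - 4)²*(-83) = ((-8 + √2) - 4)²*(-83) = (-12 + √2)²*(-83) = -83*(-12 + √2)²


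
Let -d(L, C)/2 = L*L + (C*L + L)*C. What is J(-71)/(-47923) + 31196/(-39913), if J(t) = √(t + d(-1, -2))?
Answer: -31196/39913 - I*√69/47923 ≈ -0.7816 - 0.00017333*I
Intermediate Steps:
d(L, C) = -2*L² - 2*C*(L + C*L) (d(L, C) = -2*(L*L + (C*L + L)*C) = -2*(L² + (L + C*L)*C) = -2*(L² + C*(L + C*L)) = -2*L² - 2*C*(L + C*L))
J(t) = √(2 + t) (J(t) = √(t - 2*(-1)*(-2 - 1 + (-2)²)) = √(t - 2*(-1)*(-2 - 1 + 4)) = √(t - 2*(-1)*1) = √(t + 2) = √(2 + t))
J(-71)/(-47923) + 31196/(-39913) = √(2 - 71)/(-47923) + 31196/(-39913) = √(-69)*(-1/47923) + 31196*(-1/39913) = (I*√69)*(-1/47923) - 31196/39913 = -I*√69/47923 - 31196/39913 = -31196/39913 - I*√69/47923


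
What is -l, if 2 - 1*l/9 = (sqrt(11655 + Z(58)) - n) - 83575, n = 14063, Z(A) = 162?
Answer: -878760 + 27*sqrt(1313) ≈ -8.7778e+5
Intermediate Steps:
l = 878760 - 27*sqrt(1313) (l = 18 - 9*((sqrt(11655 + 162) - 1*14063) - 83575) = 18 - 9*((sqrt(11817) - 14063) - 83575) = 18 - 9*((3*sqrt(1313) - 14063) - 83575) = 18 - 9*((-14063 + 3*sqrt(1313)) - 83575) = 18 - 9*(-97638 + 3*sqrt(1313)) = 18 + (878742 - 27*sqrt(1313)) = 878760 - 27*sqrt(1313) ≈ 8.7778e+5)
-l = -(878760 - 27*sqrt(1313)) = -878760 + 27*sqrt(1313)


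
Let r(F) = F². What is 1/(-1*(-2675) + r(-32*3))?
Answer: 1/11891 ≈ 8.4097e-5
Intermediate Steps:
1/(-1*(-2675) + r(-32*3)) = 1/(-1*(-2675) + (-32*3)²) = 1/(2675 + (-96)²) = 1/(2675 + 9216) = 1/11891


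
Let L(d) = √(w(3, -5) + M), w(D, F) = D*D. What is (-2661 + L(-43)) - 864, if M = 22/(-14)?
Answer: -3525 + 2*√91/7 ≈ -3522.3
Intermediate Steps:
w(D, F) = D²
M = -11/7 (M = 22*(-1/14) = -11/7 ≈ -1.5714)
L(d) = 2*√91/7 (L(d) = √(3² - 11/7) = √(9 - 11/7) = √(52/7) = 2*√91/7)
(-2661 + L(-43)) - 864 = (-2661 + 2*√91/7) - 864 = -3525 + 2*√91/7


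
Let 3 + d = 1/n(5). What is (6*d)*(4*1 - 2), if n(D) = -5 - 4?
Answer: -112/3 ≈ -37.333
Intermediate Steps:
n(D) = -9
d = -28/9 (d = -3 + 1/(-9) = -3 - ⅑ = -28/9 ≈ -3.1111)
(6*d)*(4*1 - 2) = (6*(-28/9))*(4*1 - 2) = -56*(4 - 2)/3 = -56/3*2 = -112/3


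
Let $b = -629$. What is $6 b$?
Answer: $-3774$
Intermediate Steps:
$6 b = 6 \left(-629\right) = -3774$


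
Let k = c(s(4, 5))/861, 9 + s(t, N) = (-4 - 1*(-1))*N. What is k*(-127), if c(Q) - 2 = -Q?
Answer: -3302/861 ≈ -3.8351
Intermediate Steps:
s(t, N) = -9 - 3*N (s(t, N) = -9 + (-4 - 1*(-1))*N = -9 + (-4 + 1)*N = -9 - 3*N)
c(Q) = 2 - Q
k = 26/861 (k = (2 - (-9 - 3*5))/861 = (2 - (-9 - 15))*(1/861) = (2 - 1*(-24))*(1/861) = (2 + 24)*(1/861) = 26*(1/861) = 26/861 ≈ 0.030197)
k*(-127) = (26/861)*(-127) = -3302/861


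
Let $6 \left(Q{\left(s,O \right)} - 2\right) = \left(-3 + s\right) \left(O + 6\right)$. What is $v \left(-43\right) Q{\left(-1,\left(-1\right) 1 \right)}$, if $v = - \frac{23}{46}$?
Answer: $- \frac{86}{3} \approx -28.667$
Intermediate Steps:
$Q{\left(s,O \right)} = 2 + \frac{\left(-3 + s\right) \left(6 + O\right)}{6}$ ($Q{\left(s,O \right)} = 2 + \frac{\left(-3 + s\right) \left(O + 6\right)}{6} = 2 + \frac{\left(-3 + s\right) \left(6 + O\right)}{6}$)
$v = - \frac{1}{2}$ ($v = \left(-23\right) \frac{1}{46} = - \frac{1}{2} \approx -0.5$)
$v \left(-43\right) Q{\left(-1,\left(-1\right) 1 \right)} = \left(- \frac{1}{2}\right) \left(-43\right) \left(-1 - 1 - \frac{\left(-1\right) 1}{2} + \frac{1}{6} \left(\left(-1\right) 1\right) \left(-1\right)\right) = \frac{43 \left(-1 - 1 - - \frac{1}{2} + \frac{1}{6} \left(-1\right) \left(-1\right)\right)}{2} = \frac{43 \left(-1 - 1 + \frac{1}{2} + \frac{1}{6}\right)}{2} = \frac{43}{2} \left(- \frac{4}{3}\right) = - \frac{86}{3}$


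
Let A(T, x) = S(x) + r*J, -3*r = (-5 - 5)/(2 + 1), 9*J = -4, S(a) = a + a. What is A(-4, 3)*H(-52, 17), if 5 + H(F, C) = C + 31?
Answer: 19178/81 ≈ 236.77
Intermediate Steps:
S(a) = 2*a
J = -4/9 (J = (⅑)*(-4) = -4/9 ≈ -0.44444)
H(F, C) = 26 + C (H(F, C) = -5 + (C + 31) = -5 + (31 + C) = 26 + C)
r = 10/9 (r = -(-5 - 5)/(3*(2 + 1)) = -(-10)/(3*3) = -⅓*(-10/3) = 10/9 ≈ 1.1111)
A(T, x) = -40/81 + 2*x (A(T, x) = 2*x + (10/9)*(-4/9) = 2*x - 40/81 = -40/81 + 2*x)
A(-4, 3)*H(-52, 17) = (-40/81 + 2*3)*(26 + 17) = (-40/81 + 6)*43 = (446/81)*43 = 19178/81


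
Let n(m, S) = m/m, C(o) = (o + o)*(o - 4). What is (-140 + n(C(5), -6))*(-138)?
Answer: 19182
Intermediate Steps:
C(o) = 2*o*(-4 + o) (C(o) = (2*o)*(-4 + o) = 2*o*(-4 + o))
n(m, S) = 1
(-140 + n(C(5), -6))*(-138) = (-140 + 1)*(-138) = -139*(-138) = 19182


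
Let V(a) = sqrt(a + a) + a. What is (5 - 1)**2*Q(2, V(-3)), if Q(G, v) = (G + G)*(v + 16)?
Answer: 832 + 64*I*sqrt(6) ≈ 832.0 + 156.77*I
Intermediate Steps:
V(a) = a + sqrt(2)*sqrt(a) (V(a) = sqrt(2*a) + a = sqrt(2)*sqrt(a) + a = a + sqrt(2)*sqrt(a))
Q(G, v) = 2*G*(16 + v) (Q(G, v) = (2*G)*(16 + v) = 2*G*(16 + v))
(5 - 1)**2*Q(2, V(-3)) = (5 - 1)**2*(2*2*(16 + (-3 + sqrt(2)*sqrt(-3)))) = 4**2*(2*2*(16 + (-3 + sqrt(2)*(I*sqrt(3))))) = 16*(2*2*(16 + (-3 + I*sqrt(6)))) = 16*(2*2*(13 + I*sqrt(6))) = 16*(52 + 4*I*sqrt(6)) = 832 + 64*I*sqrt(6)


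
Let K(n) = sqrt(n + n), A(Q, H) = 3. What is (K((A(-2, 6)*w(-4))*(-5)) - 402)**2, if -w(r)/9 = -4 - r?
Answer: 161604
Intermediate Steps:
w(r) = 36 + 9*r (w(r) = -9*(-4 - r) = 36 + 9*r)
K(n) = sqrt(2)*sqrt(n) (K(n) = sqrt(2*n) = sqrt(2)*sqrt(n))
(K((A(-2, 6)*w(-4))*(-5)) - 402)**2 = (sqrt(2)*sqrt((3*(36 + 9*(-4)))*(-5)) - 402)**2 = (sqrt(2)*sqrt((3*(36 - 36))*(-5)) - 402)**2 = (sqrt(2)*sqrt((3*0)*(-5)) - 402)**2 = (sqrt(2)*sqrt(0*(-5)) - 402)**2 = (sqrt(2)*sqrt(0) - 402)**2 = (sqrt(2)*0 - 402)**2 = (0 - 402)**2 = (-402)**2 = 161604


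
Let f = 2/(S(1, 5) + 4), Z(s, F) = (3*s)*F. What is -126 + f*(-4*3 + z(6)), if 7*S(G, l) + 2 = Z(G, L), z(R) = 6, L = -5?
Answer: -1470/11 ≈ -133.64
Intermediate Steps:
Z(s, F) = 3*F*s
S(G, l) = -2/7 - 15*G/7 (S(G, l) = -2/7 + (3*(-5)*G)/7 = -2/7 + (-15*G)/7 = -2/7 - 15*G/7)
f = 14/11 (f = 2/((-2/7 - 15/7*1) + 4) = 2/((-2/7 - 15/7) + 4) = 2/(-17/7 + 4) = 2/(11/7) = 2*(7/11) = 14/11 ≈ 1.2727)
-126 + f*(-4*3 + z(6)) = -126 + 14*(-4*3 + 6)/11 = -126 + 14*(-12 + 6)/11 = -126 + (14/11)*(-6) = -126 - 84/11 = -1470/11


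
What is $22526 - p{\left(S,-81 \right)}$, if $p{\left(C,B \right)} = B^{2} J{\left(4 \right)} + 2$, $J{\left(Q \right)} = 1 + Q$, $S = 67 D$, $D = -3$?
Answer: $-10281$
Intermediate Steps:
$S = -201$ ($S = 67 \left(-3\right) = -201$)
$p{\left(C,B \right)} = 2 + 5 B^{2}$ ($p{\left(C,B \right)} = B^{2} \left(1 + 4\right) + 2 = B^{2} \cdot 5 + 2 = 5 B^{2} + 2 = 2 + 5 B^{2}$)
$22526 - p{\left(S,-81 \right)} = 22526 - \left(2 + 5 \left(-81\right)^{2}\right) = 22526 - \left(2 + 5 \cdot 6561\right) = 22526 - \left(2 + 32805\right) = 22526 - 32807 = -10281$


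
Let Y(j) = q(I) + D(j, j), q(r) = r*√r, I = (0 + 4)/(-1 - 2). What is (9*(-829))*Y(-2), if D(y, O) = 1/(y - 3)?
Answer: 7461/5 + 6632*I*√3 ≈ 1492.2 + 11487.0*I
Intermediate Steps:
I = -4/3 (I = 4/(-3) = 4*(-⅓) = -4/3 ≈ -1.3333)
q(r) = r^(3/2)
D(y, O) = 1/(-3 + y)
Y(j) = 1/(-3 + j) - 8*I*√3/9 (Y(j) = (-4/3)^(3/2) + 1/(-3 + j) = -8*I*√3/9 + 1/(-3 + j) = 1/(-3 + j) - 8*I*√3/9)
(9*(-829))*Y(-2) = (9*(-829))*((9 + 8*I*√3*(3 - 1*(-2)))/(9*(-3 - 2))) = -829*(9 + 8*I*√3*(3 + 2))/(-5) = -829*(-1)*(9 + 8*I*√3*5)/5 = -829*(-1)*(9 + 40*I*√3)/5 = -7461*(-⅕ - 8*I*√3/9) = 7461/5 + 6632*I*√3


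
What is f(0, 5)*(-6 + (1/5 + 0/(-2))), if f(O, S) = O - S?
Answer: 29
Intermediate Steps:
f(0, 5)*(-6 + (1/5 + 0/(-2))) = (0 - 1*5)*(-6 + (1/5 + 0/(-2))) = (0 - 5)*(-6 + (1*(1/5) + 0*(-1/2))) = -5*(-6 + (1/5 + 0)) = -5*(-6 + 1/5) = -5*(-29/5) = 29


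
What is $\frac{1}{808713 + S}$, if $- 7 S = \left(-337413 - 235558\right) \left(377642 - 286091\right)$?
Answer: $\frac{1}{7494532716} \approx 1.3343 \cdot 10^{-10}$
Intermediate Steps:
$S = 7493724003$ ($S = - \frac{\left(-337413 - 235558\right) \left(377642 - 286091\right)}{7} = - \frac{\left(-572971\right) 91551}{7} = \left(- \frac{1}{7}\right) \left(-52456068021\right) = 7493724003$)
$\frac{1}{808713 + S} = \frac{1}{808713 + 7493724003} = \frac{1}{7494532716}$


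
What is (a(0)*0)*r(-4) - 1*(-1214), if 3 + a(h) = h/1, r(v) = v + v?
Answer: 1214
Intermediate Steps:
r(v) = 2*v
a(h) = -3 + h (a(h) = -3 + h/1 = -3 + h*1 = -3 + h)
(a(0)*0)*r(-4) - 1*(-1214) = ((-3 + 0)*0)*(2*(-4)) - 1*(-1214) = -3*0*(-8) + 1214 = 0*(-8) + 1214 = 0 + 1214 = 1214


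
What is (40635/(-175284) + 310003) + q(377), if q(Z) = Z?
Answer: 2014985455/6492 ≈ 3.1038e+5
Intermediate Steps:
(40635/(-175284) + 310003) + q(377) = (40635/(-175284) + 310003) + 377 = (40635*(-1/175284) + 310003) + 377 = (-1505/6492 + 310003) + 377 = 2012537971/6492 + 377 = 2014985455/6492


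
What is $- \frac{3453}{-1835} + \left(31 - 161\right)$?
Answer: $- \frac{235097}{1835} \approx -128.12$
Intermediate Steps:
$- \frac{3453}{-1835} + \left(31 - 161\right) = \left(-3453\right) \left(- \frac{1}{1835}\right) + \left(31 - 161\right) = \frac{3453}{1835} - 130 = - \frac{235097}{1835}$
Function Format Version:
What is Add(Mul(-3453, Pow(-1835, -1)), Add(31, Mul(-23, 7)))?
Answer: Rational(-235097, 1835) ≈ -128.12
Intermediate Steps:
Add(Mul(-3453, Pow(-1835, -1)), Add(31, Mul(-23, 7))) = Add(Mul(-3453, Rational(-1, 1835)), Add(31, -161)) = Add(Rational(3453, 1835), -130) = Rational(-235097, 1835)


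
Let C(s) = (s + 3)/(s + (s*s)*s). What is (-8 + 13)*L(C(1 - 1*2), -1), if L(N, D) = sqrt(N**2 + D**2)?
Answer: 5*sqrt(2) ≈ 7.0711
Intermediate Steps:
C(s) = (3 + s)/(s + s**3) (C(s) = (3 + s)/(s + s**2*s) = (3 + s)/(s + s**3))
L(N, D) = sqrt(D**2 + N**2)
(-8 + 13)*L(C(1 - 1*2), -1) = (-8 + 13)*sqrt((-1)**2 + ((3 + (1 - 1*2))/((1 - 1*2) + (1 - 1*2)**3))**2) = 5*sqrt(1 + ((3 + (1 - 2))/((1 - 2) + (1 - 2)**3))**2) = 5*sqrt(1 + ((3 - 1)/(-1 + (-1)**3))**2) = 5*sqrt(1 + (2/(-1 - 1))**2) = 5*sqrt(1 + (2/(-2))**2) = 5*sqrt(1 + (-1/2*2)**2) = 5*sqrt(1 + (-1)**2) = 5*sqrt(1 + 1) = 5*sqrt(2)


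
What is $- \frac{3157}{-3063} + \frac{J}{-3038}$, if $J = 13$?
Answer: $\frac{9551147}{9305394} \approx 1.0264$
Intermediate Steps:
$- \frac{3157}{-3063} + \frac{J}{-3038} = - \frac{3157}{-3063} + \frac{13}{-3038} = \left(-3157\right) \left(- \frac{1}{3063}\right) + 13 \left(- \frac{1}{3038}\right) = \frac{3157}{3063} - \frac{13}{3038} = \frac{9551147}{9305394}$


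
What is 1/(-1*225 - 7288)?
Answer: -1/7513 ≈ -0.00013310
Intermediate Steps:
1/(-1*225 - 7288) = 1/(-225 - 7288) = 1/(-7513) = -1/7513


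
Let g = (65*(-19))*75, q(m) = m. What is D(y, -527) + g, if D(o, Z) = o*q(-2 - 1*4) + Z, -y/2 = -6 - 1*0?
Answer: -93224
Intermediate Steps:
g = -92625 (g = -1235*75 = -92625)
y = 12 (y = -2*(-6 - 1*0) = -2*(-6 + 0) = -2*(-6) = 12)
D(o, Z) = Z - 6*o (D(o, Z) = o*(-2 - 1*4) + Z = o*(-2 - 4) + Z = o*(-6) + Z = -6*o + Z = Z - 6*o)
D(y, -527) + g = (-527 - 6*12) - 92625 = (-527 - 72) - 92625 = -599 - 92625 = -93224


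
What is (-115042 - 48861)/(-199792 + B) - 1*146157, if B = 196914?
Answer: -420475943/2878 ≈ -1.4610e+5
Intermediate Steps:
(-115042 - 48861)/(-199792 + B) - 1*146157 = (-115042 - 48861)/(-199792 + 196914) - 1*146157 = -163903/(-2878) - 146157 = -163903*(-1/2878) - 146157 = 163903/2878 - 146157 = -420475943/2878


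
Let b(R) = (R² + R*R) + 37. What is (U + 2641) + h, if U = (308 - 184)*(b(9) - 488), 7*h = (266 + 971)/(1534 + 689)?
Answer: -516546158/15561 ≈ -33195.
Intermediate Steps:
h = 1237/15561 (h = ((266 + 971)/(1534 + 689))/7 = (1237/2223)/7 = (1237*(1/2223))/7 = (⅐)*(1237/2223) = 1237/15561 ≈ 0.079494)
b(R) = 37 + 2*R² (b(R) = (R² + R²) + 37 = 2*R² + 37 = 37 + 2*R²)
U = -35836 (U = (308 - 184)*((37 + 2*9²) - 488) = 124*((37 + 2*81) - 488) = 124*((37 + 162) - 488) = 124*(199 - 488) = 124*(-289) = -35836)
(U + 2641) + h = (-35836 + 2641) + 1237/15561 = -33195 + 1237/15561 = -516546158/15561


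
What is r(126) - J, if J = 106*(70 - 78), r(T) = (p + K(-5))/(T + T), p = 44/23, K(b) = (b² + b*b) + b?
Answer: 4916087/5796 ≈ 848.19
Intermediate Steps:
K(b) = b + 2*b² (K(b) = (b² + b²) + b = 2*b² + b = b + 2*b²)
p = 44/23 (p = 44*(1/23) = 44/23 ≈ 1.9130)
r(T) = 1079/(46*T) (r(T) = (44/23 - 5*(1 + 2*(-5)))/(T + T) = (44/23 - 5*(1 - 10))/((2*T)) = (44/23 - 5*(-9))*(1/(2*T)) = (44/23 + 45)*(1/(2*T)) = 1079*(1/(2*T))/23 = 1079/(46*T))
J = -848 (J = 106*(-8) = -848)
r(126) - J = (1079/46)/126 - 1*(-848) = (1079/46)*(1/126) + 848 = 1079/5796 + 848 = 4916087/5796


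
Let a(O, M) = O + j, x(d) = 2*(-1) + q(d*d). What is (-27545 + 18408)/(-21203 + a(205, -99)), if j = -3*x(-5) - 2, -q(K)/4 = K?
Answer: 9137/20694 ≈ 0.44153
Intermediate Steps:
q(K) = -4*K
x(d) = -2 - 4*d² (x(d) = 2*(-1) - 4*d*d = -2 - 4*d²)
j = 304 (j = -3*(-2 - 4*(-5)²) - 2 = -3*(-2 - 4*25) - 2 = -3*(-2 - 100) - 2 = -3*(-102) - 2 = 306 - 2 = 304)
a(O, M) = 304 + O (a(O, M) = O + 304 = 304 + O)
(-27545 + 18408)/(-21203 + a(205, -99)) = (-27545 + 18408)/(-21203 + (304 + 205)) = -9137/(-21203 + 509) = -9137/(-20694) = -9137*(-1/20694) = 9137/20694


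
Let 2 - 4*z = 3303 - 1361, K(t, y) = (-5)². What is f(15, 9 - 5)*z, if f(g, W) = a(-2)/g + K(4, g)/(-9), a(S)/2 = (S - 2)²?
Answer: 2813/9 ≈ 312.56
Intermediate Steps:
a(S) = 2*(-2 + S)² (a(S) = 2*(S - 2)² = 2*(-2 + S)²)
K(t, y) = 25
f(g, W) = -25/9 + 32/g (f(g, W) = (2*(-2 - 2)²)/g + 25/(-9) = (2*(-4)²)/g + 25*(-⅑) = (2*16)/g - 25/9 = 32/g - 25/9 = -25/9 + 32/g)
z = -485 (z = ½ - (3303 - 1361)/4 = ½ - ¼*1942 = ½ - 971/2 = -485)
f(15, 9 - 5)*z = (-25/9 + 32/15)*(-485) = -29/45*(-485) = 2813/9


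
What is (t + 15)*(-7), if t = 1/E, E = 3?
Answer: -322/3 ≈ -107.33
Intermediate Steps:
t = ⅓ (t = 1/3 = ⅓ ≈ 0.33333)
(t + 15)*(-7) = (⅓ + 15)*(-7) = (46/3)*(-7) = -322/3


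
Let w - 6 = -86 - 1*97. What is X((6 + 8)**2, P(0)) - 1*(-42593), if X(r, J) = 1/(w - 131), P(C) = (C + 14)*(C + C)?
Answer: 13118643/308 ≈ 42593.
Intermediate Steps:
w = -177 (w = 6 + (-86 - 1*97) = 6 + (-86 - 97) = 6 - 183 = -177)
P(C) = 2*C*(14 + C) (P(C) = (14 + C)*(2*C) = 2*C*(14 + C))
X(r, J) = -1/308 (X(r, J) = 1/(-177 - 131) = 1/(-308) = -1/308)
X((6 + 8)**2, P(0)) - 1*(-42593) = -1/308 - 1*(-42593) = -1/308 + 42593 = 13118643/308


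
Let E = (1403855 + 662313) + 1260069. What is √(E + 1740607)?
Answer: 2*√1266711 ≈ 2251.0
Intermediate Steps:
E = 3326237 (E = 2066168 + 1260069 = 3326237)
√(E + 1740607) = √(3326237 + 1740607) = √5066844 = 2*√1266711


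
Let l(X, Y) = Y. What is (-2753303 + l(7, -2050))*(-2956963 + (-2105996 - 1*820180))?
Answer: 16210124693067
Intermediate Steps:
(-2753303 + l(7, -2050))*(-2956963 + (-2105996 - 1*820180)) = (-2753303 - 2050)*(-2956963 + (-2105996 - 1*820180)) = -2755353*(-2956963 + (-2105996 - 820180)) = -2755353*(-2956963 - 2926176) = -2755353*(-5883139) = 16210124693067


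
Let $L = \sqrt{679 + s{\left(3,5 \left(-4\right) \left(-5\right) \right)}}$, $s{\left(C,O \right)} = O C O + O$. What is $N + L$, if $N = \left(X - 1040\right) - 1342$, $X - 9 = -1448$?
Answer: $-3821 + \sqrt{30779} \approx -3645.6$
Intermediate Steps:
$X = -1439$ ($X = 9 - 1448 = -1439$)
$s{\left(C,O \right)} = O + C O^{2}$ ($s{\left(C,O \right)} = C O O + O = C O^{2} + O = O + C O^{2}$)
$N = -3821$ ($N = \left(-1439 - 1040\right) - 1342 = -2479 - 1342 = -3821$)
$L = \sqrt{30779}$ ($L = \sqrt{679 + 5 \left(-4\right) \left(-5\right) \left(1 + 3 \cdot 5 \left(-4\right) \left(-5\right)\right)} = \sqrt{679 + \left(-20\right) \left(-5\right) \left(1 + 3 \left(\left(-20\right) \left(-5\right)\right)\right)} = \sqrt{679 + 100 \left(1 + 3 \cdot 100\right)} = \sqrt{679 + 100 \left(1 + 300\right)} = \sqrt{679 + 100 \cdot 301} = \sqrt{679 + 30100} = \sqrt{30779} \approx 175.44$)
$N + L = -3821 + \sqrt{30779}$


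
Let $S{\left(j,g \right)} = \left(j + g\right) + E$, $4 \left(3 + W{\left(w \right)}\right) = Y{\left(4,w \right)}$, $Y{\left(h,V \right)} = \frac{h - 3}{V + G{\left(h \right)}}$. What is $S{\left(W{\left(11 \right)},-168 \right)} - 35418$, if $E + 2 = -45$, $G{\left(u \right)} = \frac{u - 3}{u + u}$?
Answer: $- \frac{3171602}{89} \approx -35636.0$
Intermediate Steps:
$G{\left(u \right)} = \frac{-3 + u}{2 u}$
$E = -47$ ($E = -2 - 45 = -47$)
$Y{\left(h,V \right)} = \frac{-3 + h}{V + \frac{-3 + h}{2 h}}$ ($Y{\left(h,V \right)} = \frac{h - 3}{V + \frac{-3 + h}{2 h}} = \frac{-3 + h}{V + \frac{-3 + h}{2 h}}$)
$W{\left(w \right)} = -3 + \frac{2}{1 + 8 w}$ ($W{\left(w \right)} = -3 + \frac{2 \cdot 4 \frac{1}{-3 + 4 + 2 w 4} \left(-3 + 4\right)}{4} = -3 + \frac{2 \cdot 4 \frac{1}{-3 + 4 + 8 w} 1}{4} = -3 + \frac{2 \cdot 4 \frac{1}{1 + 8 w} 1}{4} = -3 + \frac{8 \frac{1}{1 + 8 w}}{4} = -3 + \frac{2}{1 + 8 w}$)
$S{\left(j,g \right)} = -47 + g + j$ ($S{\left(j,g \right)} = \left(j + g\right) - 47 = \left(g + j\right) - 47 = -47 + g + j$)
$S{\left(W{\left(11 \right)},-168 \right)} - 35418 = \left(-47 - 168 + \frac{-1 - 264}{1 + 8 \cdot 11}\right) - 35418 = \left(-47 - 168 + \frac{-1 - 264}{1 + 88}\right) - 35418 = \left(-47 - 168 + \frac{1}{89} \left(-265\right)\right) - 35418 = \left(-47 - 168 - \frac{265}{89}\right) - 35418 = - \frac{19400}{89} - 35418 = - \frac{3171602}{89}$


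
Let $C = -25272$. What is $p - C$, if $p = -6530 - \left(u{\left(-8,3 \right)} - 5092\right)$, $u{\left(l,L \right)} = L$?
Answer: $23831$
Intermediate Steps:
$p = -1441$ ($p = -6530 - \left(3 - 5092\right) = -6530 - -5089 = -6530 + 5089 = -1441$)
$p - C = -1441 - -25272 = -1441 + 25272 = 23831$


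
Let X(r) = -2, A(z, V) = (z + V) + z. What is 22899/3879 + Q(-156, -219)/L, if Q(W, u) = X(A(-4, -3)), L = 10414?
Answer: 39743738/6732651 ≈ 5.9031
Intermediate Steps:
A(z, V) = V + 2*z (A(z, V) = (V + z) + z = V + 2*z)
Q(W, u) = -2
22899/3879 + Q(-156, -219)/L = 22899/3879 - 2/10414 = 22899*(1/3879) - 2*1/10414 = 7633/1293 - 1/5207 = 39743738/6732651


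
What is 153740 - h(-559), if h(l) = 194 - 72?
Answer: 153618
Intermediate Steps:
h(l) = 122
153740 - h(-559) = 153740 - 1*122 = 153740 - 122 = 153618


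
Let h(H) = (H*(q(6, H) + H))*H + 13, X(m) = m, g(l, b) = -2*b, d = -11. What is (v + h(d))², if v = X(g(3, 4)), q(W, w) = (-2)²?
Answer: 708964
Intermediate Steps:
q(W, w) = 4
v = -8 (v = -2*4 = -8)
h(H) = 13 + H²*(4 + H) (h(H) = (H*(4 + H))*H + 13 = H²*(4 + H) + 13 = 13 + H²*(4 + H))
(v + h(d))² = (-8 + (13 + (-11)³ + 4*(-11)²))² = (-8 + (13 - 1331 + 4*121))² = (-8 + (13 - 1331 + 484))² = (-8 - 834)² = (-842)² = 708964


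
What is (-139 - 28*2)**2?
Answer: 38025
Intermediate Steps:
(-139 - 28*2)**2 = (-139 - 56)**2 = (-195)**2 = 38025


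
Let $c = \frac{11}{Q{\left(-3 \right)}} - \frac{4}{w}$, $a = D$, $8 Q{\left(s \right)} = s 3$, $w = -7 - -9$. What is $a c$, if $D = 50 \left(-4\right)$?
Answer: $\frac{21200}{9} \approx 2355.6$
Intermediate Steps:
$w = 2$ ($w = -7 + 9 = 2$)
$D = -200$
$Q{\left(s \right)} = \frac{3 s}{8}$ ($Q{\left(s \right)} = \frac{s 3}{8} = \frac{3 s}{8}$)
$a = -200$
$c = - \frac{106}{9}$ ($c = \frac{11}{\frac{3}{8} \left(-3\right)} - \frac{4}{2} = \frac{11}{- \frac{9}{8}} - 2 = 11 \left(- \frac{8}{9}\right) - 2 = - \frac{88}{9} - 2 = - \frac{106}{9} \approx -11.778$)
$a c = \left(-200\right) \left(- \frac{106}{9}\right) = \frac{21200}{9}$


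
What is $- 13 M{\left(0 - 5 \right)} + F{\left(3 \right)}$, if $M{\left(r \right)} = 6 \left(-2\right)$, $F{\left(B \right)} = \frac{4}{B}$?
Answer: $\frac{472}{3} \approx 157.33$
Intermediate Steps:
$M{\left(r \right)} = -12$
$- 13 M{\left(0 - 5 \right)} + F{\left(3 \right)} = \left(-13\right) \left(-12\right) + \frac{4}{3} = 156 + 4 \cdot \frac{1}{3} = 156 + \frac{4}{3} = \frac{472}{3}$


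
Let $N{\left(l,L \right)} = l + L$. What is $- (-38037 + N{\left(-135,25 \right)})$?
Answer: $38147$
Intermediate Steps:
$N{\left(l,L \right)} = L + l$
$- (-38037 + N{\left(-135,25 \right)}) = - (-38037 + \left(25 - 135\right)) = - (-38037 - 110) = \left(-1\right) \left(-38147\right) = 38147$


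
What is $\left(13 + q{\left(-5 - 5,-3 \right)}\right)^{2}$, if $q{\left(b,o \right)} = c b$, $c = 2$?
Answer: $49$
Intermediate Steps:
$q{\left(b,o \right)} = 2 b$
$\left(13 + q{\left(-5 - 5,-3 \right)}\right)^{2} = \left(13 + 2 \left(-5 - 5\right)\right)^{2} = \left(13 + 2 \left(-10\right)\right)^{2} = \left(13 - 20\right)^{2} = \left(-7\right)^{2} = 49$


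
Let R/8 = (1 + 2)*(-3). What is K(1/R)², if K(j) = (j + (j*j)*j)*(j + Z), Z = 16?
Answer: 35616248164225/722204136308736 ≈ 0.049316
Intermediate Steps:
R = -72 (R = 8*((1 + 2)*(-3)) = 8*(3*(-3)) = 8*(-9) = -72)
K(j) = (16 + j)*(j + j³) (K(j) = (j + (j*j)*j)*(j + 16) = (j + j²*j)*(16 + j) = (j + j³)*(16 + j) = (16 + j)*(j + j³))
K(1/R)² = ((16 + 1/(-72) + (1/(-72))³ + 16*(1/(-72))²)/(-72))² = (-(16 - 1/72 + (-1/72)³ + 16*(-1/72)²)/72)² = (-(16 - 1/72 - 1/373248 + 16*(1/5184))/72)² = (-(16 - 1/72 - 1/373248 + 1/324)/72)² = (-1/72*5967935/373248)² = (-5967935/26873856)² = 35616248164225/722204136308736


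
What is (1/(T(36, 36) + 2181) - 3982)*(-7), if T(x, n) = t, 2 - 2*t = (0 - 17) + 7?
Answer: 60960431/2187 ≈ 27874.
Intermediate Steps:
t = 6 (t = 1 - ((0 - 17) + 7)/2 = 1 - (-17 + 7)/2 = 1 - ½*(-10) = 1 + 5 = 6)
T(x, n) = 6
(1/(T(36, 36) + 2181) - 3982)*(-7) = (1/(6 + 2181) - 3982)*(-7) = (1/2187 - 3982)*(-7) = -8708633/2187*(-7) = 60960431/2187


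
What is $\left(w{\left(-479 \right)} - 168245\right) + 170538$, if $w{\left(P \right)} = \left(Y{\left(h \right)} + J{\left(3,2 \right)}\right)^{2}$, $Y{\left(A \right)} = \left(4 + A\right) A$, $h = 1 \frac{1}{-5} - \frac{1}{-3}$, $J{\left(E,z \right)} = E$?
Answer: $\frac{116721526}{50625} \approx 2305.6$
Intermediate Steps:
$h = \frac{2}{15}$ ($h = 1 \left(- \frac{1}{5}\right) - - \frac{1}{3} = - \frac{1}{5} + \frac{1}{3} = \frac{2}{15} \approx 0.13333$)
$Y{\left(A \right)} = A \left(4 + A\right)$
$w{\left(P \right)} = \frac{638401}{50625}$ ($w{\left(P \right)} = \left(\frac{2 \left(4 + \frac{2}{15}\right)}{15} + 3\right)^{2} = \left(\frac{2}{15} \cdot \frac{62}{15} + 3\right)^{2} = \left(\frac{124}{225} + 3\right)^{2} = \left(\frac{799}{225}\right)^{2} = \frac{638401}{50625}$)
$\left(w{\left(-479 \right)} - 168245\right) + 170538 = \left(\frac{638401}{50625} - 168245\right) + 170538 = - \frac{8516764724}{50625} + 170538 = \frac{116721526}{50625}$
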